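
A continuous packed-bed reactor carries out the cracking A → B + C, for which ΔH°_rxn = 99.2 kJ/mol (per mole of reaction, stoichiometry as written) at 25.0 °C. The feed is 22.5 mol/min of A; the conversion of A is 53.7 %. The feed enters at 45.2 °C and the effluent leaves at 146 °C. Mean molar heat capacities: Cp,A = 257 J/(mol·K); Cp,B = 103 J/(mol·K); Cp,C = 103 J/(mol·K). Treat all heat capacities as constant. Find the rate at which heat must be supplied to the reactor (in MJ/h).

Q_in = 102 MJ/h

Extent of reaction ξ = 0.537 × 22.5 = 12.083 mol/min
Reaction term: ξ·ΔH°_rxn = 12.083 × 99.2 = 1198.6 kJ/min
Sensible, feed 45.2→25 °C: -116.81 kJ/min
Outlet flows (mol/min): A 10.417, B 12.083, C 12.083
Sensible, products 25→146 °C: 625.12 kJ/min
Q = ΔH = 1706.9 kJ/min = 28.448 kW
Heat supplied = 102.41 MJ/h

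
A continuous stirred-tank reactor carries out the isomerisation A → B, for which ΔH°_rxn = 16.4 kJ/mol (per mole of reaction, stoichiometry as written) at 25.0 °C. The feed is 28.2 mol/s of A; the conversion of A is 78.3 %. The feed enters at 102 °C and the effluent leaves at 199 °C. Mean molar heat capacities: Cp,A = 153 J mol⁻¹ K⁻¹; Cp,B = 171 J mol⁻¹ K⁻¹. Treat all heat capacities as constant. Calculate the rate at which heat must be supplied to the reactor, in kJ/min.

Q_in = 51000 kJ/min

Extent of reaction ξ = 0.783 × 28.2 = 22.081 mol/s
Reaction term: ξ·ΔH°_rxn = 22.081 × 16.4 = 362.12 kJ/s
Sensible, feed 102→25 °C: -332.22 kJ/s
Outlet flows (mol/s): A 6.1194, B 22.081
Sensible, products 25→199 °C: 819.9 kJ/s
Q = ΔH = 849.79 kJ/s = 849.79 kW
Heat supplied = 50988 kJ/min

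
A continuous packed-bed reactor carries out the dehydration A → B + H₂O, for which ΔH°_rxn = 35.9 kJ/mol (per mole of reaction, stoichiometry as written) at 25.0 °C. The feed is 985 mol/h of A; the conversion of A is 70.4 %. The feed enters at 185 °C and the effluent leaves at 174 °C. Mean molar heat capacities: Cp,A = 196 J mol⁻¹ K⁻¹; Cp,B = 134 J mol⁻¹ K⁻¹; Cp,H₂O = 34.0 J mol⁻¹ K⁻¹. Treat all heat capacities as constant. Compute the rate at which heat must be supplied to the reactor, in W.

Q_in = 5520 W

Extent of reaction ξ = 0.704 × 985 = 693.44 mol/h
Reaction term: ξ·ΔH°_rxn = 693.44 × 35.9 = 24894 kJ/h
Sensible, feed 185→25 °C: -30890 kJ/h
Outlet flows (mol/h): A 291.56, B 693.44, H₂O 693.44
Sensible, products 25→174 °C: 25873 kJ/h
Q = ΔH = 19878 kJ/h = 5.5216 kW
Heat supplied = 5521.6 W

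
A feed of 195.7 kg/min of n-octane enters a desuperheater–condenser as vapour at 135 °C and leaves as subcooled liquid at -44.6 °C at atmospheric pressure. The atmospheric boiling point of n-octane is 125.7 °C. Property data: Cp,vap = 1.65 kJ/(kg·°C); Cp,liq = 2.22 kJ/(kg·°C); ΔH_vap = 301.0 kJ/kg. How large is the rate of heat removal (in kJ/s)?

vapour 135→125.7 °C: -15.345 kJ/kg
condensation at 125.7 °C: -301 kJ/kg
liquid 125.7→-44.6 °C: -378.07 kJ/kg
Δh = -15.345 + -301 + -378.07 = -694.41 kJ/kg
Q = ṁ·Δh = 195.7 kg/min × -694.41 kJ/kg = -135900 kJ/min
|Q| = 2264.9 kW

Q_c = 2260 kJ/s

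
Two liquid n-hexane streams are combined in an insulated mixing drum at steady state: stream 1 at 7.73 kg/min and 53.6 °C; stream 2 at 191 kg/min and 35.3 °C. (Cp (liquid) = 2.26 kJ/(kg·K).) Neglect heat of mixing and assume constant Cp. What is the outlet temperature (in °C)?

Adiabatic, steady state ⇒ Σ ṁᵢCp,ᵢ(T_out − Tᵢ) = 0
Σ ṁᵢCp,ᵢTᵢ = 7.73×2.26×53.6 + 191×2.26×35.3 = 16174
Σ ṁᵢCp,ᵢ = 7.73×2.26 + 191×2.26 = 449.13
T_out = 16174 / 449.13 = 36.012 °C

T_out = 36.0 °C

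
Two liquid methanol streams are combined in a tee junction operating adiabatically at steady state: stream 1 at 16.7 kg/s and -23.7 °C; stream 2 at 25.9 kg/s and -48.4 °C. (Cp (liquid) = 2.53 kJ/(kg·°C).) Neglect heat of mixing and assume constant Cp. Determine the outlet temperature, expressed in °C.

No heat crosses the boundary, so H_out = H_in.
T_out = Σ ṁᵢCp,ᵢTᵢ / Σ ṁᵢCp,ᵢ
      = -4172.9 / 107.78 = -38.717 °C

T_out = -38.7 °C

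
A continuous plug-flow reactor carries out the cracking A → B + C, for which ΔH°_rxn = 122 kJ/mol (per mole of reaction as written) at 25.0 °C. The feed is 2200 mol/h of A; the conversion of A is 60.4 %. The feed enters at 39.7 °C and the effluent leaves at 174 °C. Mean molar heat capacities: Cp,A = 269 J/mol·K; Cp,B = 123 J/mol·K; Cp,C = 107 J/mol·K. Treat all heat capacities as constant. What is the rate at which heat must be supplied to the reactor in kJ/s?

Extent of reaction ξ = 0.604 × 2200 = 1328.8 mol/h
Reaction term: ξ·ΔH°_rxn = 1328.8 × 122 = 162110 kJ/h
Sensible, feed 39.7→25 °C: -8699.5 kJ/h
Outlet flows (mol/h): A 871.2, B 1328.8, C 1328.8
Sensible, products 25→174 °C: 80457 kJ/h
Q = ΔH = 233870 kJ/h = 64.964 kW
Heat supplied = 64.964 kJ/s

Q_in = 65.0 kJ/s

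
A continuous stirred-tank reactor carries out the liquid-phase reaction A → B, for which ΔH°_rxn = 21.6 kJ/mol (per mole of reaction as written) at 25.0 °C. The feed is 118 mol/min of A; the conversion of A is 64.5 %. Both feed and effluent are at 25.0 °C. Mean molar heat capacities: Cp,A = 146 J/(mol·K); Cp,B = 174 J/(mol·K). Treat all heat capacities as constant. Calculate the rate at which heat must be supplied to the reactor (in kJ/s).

Q_in = 27.4 kJ/s

Extent of reaction ξ = 0.645 × 118 = 76.11 mol/min
Reaction term: ξ·ΔH°_rxn = 76.11 × 21.6 = 1644 kJ/min
Q = ΔH = 1644 kJ/min = 27.4 kW
Heat supplied = 27.4 kJ/s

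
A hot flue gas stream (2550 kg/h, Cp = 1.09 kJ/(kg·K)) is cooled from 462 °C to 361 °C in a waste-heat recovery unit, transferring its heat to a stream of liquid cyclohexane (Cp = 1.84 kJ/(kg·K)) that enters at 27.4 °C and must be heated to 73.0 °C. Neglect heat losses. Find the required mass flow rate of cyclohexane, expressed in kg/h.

ṁ_c = 3350 kg/h

Heat released by hot stream: Q = 2550 × 1.09 × (462 − 361) = 280730 kJ/h
Energy balance on cold side (adiabatic exchanger): Q = ṁ_c·Cp_c·(T_c,out − T_c,in)
ṁ_c = 280730 / [1.84 × (73.0 − 27.4)] = 3345.8 kg/h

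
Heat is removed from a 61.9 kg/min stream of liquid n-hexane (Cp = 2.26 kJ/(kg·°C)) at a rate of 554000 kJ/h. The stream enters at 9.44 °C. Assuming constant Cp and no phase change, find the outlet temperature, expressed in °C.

T_out = -56.6 °C

Q = 554000 kJ/h = 9233.3 kJ/min
ΔT = Q/(ṁ·Cp) = 9233.3/(61.9×2.26) = 66.002 K
T_out = 9.44 − 66.002 = -56.562 °C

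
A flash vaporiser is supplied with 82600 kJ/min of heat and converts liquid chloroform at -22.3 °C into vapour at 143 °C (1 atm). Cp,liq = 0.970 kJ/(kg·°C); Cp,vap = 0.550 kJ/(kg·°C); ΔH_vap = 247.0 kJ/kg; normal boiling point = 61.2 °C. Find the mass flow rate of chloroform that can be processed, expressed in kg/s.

ṁ = 3.69 kg/s

Δh = 0.970×(61.2−-22.3) + 247.0 + 0.550×(143−61.2) = 372.99 kJ/kg
Q = 82600 kJ/min = 1376.7 kJ/s = 1376.7 kJ/s
ṁ = Q/Δh = 1376.7 / 372.99 = 3.6909 kg/s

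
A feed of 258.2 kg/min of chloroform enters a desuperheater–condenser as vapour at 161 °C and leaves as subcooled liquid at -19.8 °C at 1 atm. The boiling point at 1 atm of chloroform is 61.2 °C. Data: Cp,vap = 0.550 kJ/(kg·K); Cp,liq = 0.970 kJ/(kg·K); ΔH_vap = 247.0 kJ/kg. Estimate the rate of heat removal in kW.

Q_c = 1640 kW

vapour 161→61.2 °C: -54.89 kJ/kg
condensation at 61.2 °C: -247 kJ/kg
liquid 61.2→-19.8 °C: -78.57 kJ/kg
Δh = -54.89 + -247 + -78.57 = -380.46 kJ/kg
Q = ṁ·Δh = 258.2 kg/min × -380.46 kJ/kg = -98235 kJ/min
|Q| = 1637.2 kW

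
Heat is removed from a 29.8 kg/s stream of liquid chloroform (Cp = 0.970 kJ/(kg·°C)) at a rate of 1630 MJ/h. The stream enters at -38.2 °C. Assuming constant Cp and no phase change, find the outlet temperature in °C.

T_out = -53.9 °C

Q = 1630 MJ/h = 452.78 kJ/s
ΔT = Q/(ṁ·Cp) = 452.78/(29.8×0.970) = 15.664 K
T_out = -38.2 − 15.664 = -53.864 °C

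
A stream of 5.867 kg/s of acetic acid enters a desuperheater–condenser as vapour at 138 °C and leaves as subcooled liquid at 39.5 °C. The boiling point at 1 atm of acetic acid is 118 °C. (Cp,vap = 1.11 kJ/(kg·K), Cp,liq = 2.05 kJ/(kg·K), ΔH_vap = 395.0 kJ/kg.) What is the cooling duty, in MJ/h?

Q_c = 12200 MJ/h

vapour 138→118 °C: -22.2 kJ/kg
condensation at 118 °C: -395 kJ/kg
liquid 118→39.5 °C: -160.92 kJ/kg
Δh = -22.2 + -395 + -160.92 = -578.12 kJ/kg
Q = ṁ·Δh = 5.867 kg/s × -578.12 kJ/kg = -3391.9 kJ/s
|Q| = 3391.9 kW = 12211 MJ/h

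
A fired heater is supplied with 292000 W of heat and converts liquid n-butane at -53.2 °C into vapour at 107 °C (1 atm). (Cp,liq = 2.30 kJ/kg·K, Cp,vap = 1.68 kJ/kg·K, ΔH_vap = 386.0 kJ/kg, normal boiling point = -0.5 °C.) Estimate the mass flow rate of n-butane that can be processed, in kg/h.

ṁ = 1530 kg/h

Δh = 2.30×(-0.5−-53.2) + 386.0 + 1.68×(107−-0.5) = 687.81 kJ/kg
Q = 292000 W = 292 kJ/s = 1.0512e+06 kJ/h
ṁ = Q/Δh = 1.0512e+06 / 687.81 = 1528.3 kg/h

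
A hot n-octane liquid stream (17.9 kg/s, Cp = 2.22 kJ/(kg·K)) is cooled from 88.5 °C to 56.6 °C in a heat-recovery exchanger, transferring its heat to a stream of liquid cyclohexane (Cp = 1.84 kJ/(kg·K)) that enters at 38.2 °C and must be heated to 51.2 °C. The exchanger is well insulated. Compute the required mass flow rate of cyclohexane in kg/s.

ṁ_c = 53.0 kg/s

Heat released by hot stream: Q = 17.9 × 2.22 × (88.5 − 56.6) = 1267.6 kJ/s
Energy balance on cold side (adiabatic exchanger): Q = ṁ_c·Cp_c·(T_c,out − T_c,in)
ṁ_c = 1267.6 / [1.84 × (51.2 − 38.2)] = 52.995 kg/s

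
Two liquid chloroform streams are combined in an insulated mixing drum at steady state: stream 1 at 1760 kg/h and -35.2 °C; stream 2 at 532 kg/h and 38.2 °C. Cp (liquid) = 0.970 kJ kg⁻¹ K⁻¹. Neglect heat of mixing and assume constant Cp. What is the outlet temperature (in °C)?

Energy balance with Q = 0: Σ ṁᵢCp,ᵢ(T_out − Tᵢ) = 0
Σ ṁᵢCp,ᵢTᵢ = 1760×0.970×-35.2 + 532×0.970×38.2 = -40381
Σ ṁᵢCp,ᵢ = 1760×0.970 + 532×0.970 = 2223.2
T_out = -40381 / 2223.2 = -18.163 °C

T_out = -18.2 °C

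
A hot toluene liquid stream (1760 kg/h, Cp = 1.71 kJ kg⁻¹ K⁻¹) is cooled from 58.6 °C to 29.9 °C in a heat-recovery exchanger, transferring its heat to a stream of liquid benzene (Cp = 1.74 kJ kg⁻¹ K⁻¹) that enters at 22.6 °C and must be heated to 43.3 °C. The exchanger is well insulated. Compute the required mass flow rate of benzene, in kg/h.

ṁ_c = 2400 kg/h

Heat released by hot stream: Q = 1760 × 1.71 × (58.6 − 29.9) = 86376 kJ/h
Energy balance on cold side (adiabatic exchanger): Q = ṁ_c·Cp_c·(T_c,out − T_c,in)
ṁ_c = 86376 / [1.74 × (43.3 − 22.6)] = 2398.1 kg/h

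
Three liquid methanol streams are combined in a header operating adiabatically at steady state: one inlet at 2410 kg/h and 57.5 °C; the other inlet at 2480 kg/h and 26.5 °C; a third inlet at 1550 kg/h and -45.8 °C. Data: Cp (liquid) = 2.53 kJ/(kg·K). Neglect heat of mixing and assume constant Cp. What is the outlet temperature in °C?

T_out = 20.7 °C

Adiabatic, steady state ⇒ Σ ṁᵢCp,ᵢ(T_out − Tᵢ) = 0
Σ ṁᵢCp,ᵢTᵢ = 2410×2.53×57.5 + 2480×2.53×26.5 + 1550×2.53×-45.8 = 337260
Σ ṁᵢCp,ᵢ = 2410×2.53 + 2480×2.53 + 1550×2.53 = 16293
T_out = 337260 / 16293 = 20.7 °C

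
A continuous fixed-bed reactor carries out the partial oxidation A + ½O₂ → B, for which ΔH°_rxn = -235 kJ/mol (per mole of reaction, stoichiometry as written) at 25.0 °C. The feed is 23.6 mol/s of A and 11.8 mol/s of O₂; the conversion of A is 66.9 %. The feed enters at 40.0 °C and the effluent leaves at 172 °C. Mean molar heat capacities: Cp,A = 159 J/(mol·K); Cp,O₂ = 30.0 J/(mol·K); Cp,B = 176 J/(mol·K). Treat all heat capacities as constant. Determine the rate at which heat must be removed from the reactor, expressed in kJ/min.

Q_out = 190000 kJ/min

Extent of reaction ξ = 0.669 × 23.6 = 15.788 mol/s
Reaction term: ξ·ΔH°_rxn = 15.788 × -235 = -3710.3 kJ/s
Sensible, feed 40.0→25 °C: -61.596 kJ/s
Outlet flows (mol/s): A 7.8116, O₂ 3.9058, B 15.788
Sensible, products 25→172 °C: 608.28 kJ/s
Q = ΔH = -3163.6 kJ/s = -3163.6 kW
Heat removed = 189820 kJ/min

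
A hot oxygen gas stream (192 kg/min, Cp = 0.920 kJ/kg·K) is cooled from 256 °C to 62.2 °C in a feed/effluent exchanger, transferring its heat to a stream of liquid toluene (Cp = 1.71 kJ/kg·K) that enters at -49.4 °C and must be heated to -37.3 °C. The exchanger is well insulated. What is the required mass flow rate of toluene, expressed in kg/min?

ṁ_c = 1650 kg/min

Heat released by hot stream: Q = 192 × 0.920 × (256 − 62.2) = 34233 kJ/min
Energy balance on cold side (adiabatic exchanger): Q = ṁ_c·Cp_c·(T_c,out − T_c,in)
ṁ_c = 34233 / [1.71 × (-37.3 − -49.4)] = 1654.5 kg/min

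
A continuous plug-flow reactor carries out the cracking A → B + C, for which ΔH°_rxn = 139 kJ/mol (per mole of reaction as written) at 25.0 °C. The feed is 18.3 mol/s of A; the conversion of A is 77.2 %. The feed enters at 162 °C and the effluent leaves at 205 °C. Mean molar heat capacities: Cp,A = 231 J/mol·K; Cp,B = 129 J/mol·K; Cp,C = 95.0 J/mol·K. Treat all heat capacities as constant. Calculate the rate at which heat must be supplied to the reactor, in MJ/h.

Q_in = 7660 MJ/h

Extent of reaction ξ = 0.772 × 18.3 = 14.128 mol/s
Reaction term: ξ·ΔH°_rxn = 14.128 × 139 = 1963.7 kJ/s
Sensible, feed 162→25 °C: -579.14 kJ/s
Outlet flows (mol/s): A 4.1724, B 14.128, C 14.128
Sensible, products 25→205 °C: 743.11 kJ/s
Q = ΔH = 2127.7 kJ/s = 2127.7 kW
Heat supplied = 7659.8 MJ/h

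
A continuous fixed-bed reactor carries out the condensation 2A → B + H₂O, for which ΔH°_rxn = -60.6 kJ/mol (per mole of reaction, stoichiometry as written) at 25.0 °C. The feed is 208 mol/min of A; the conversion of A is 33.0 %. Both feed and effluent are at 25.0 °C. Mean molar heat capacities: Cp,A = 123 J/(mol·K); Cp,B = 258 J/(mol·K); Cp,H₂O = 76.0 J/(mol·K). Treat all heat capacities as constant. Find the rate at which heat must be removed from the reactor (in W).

Q_out = 34700 W

Extent of reaction ξ = 0.330 × 208 / 2 = 34.32 mol/min
Reaction term: ξ·ΔH°_rxn = 34.32 × -60.6 = -2079.8 kJ/min
Q = ΔH = -2079.8 kJ/min = -34.663 kW
Heat removed = 34663 W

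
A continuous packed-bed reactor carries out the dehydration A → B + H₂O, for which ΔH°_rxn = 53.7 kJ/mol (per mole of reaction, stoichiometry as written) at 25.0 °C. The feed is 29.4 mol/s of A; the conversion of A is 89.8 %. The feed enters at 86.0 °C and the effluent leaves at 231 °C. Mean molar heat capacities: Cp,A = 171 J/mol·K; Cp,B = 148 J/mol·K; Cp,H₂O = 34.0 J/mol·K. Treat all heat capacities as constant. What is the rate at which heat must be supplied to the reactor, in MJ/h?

Q_in = 7940 MJ/h

Extent of reaction ξ = 0.898 × 29.4 = 26.401 mol/s
Reaction term: ξ·ΔH°_rxn = 26.401 × 53.7 = 1417.7 kJ/s
Sensible, feed 86.0→25 °C: -306.67 kJ/s
Outlet flows (mol/s): A 2.9988, B 26.401, H₂O 26.401
Sensible, products 25→231 °C: 1095.5 kJ/s
Q = ΔH = 2206.5 kJ/s = 2206.5 kW
Heat supplied = 7943.6 MJ/h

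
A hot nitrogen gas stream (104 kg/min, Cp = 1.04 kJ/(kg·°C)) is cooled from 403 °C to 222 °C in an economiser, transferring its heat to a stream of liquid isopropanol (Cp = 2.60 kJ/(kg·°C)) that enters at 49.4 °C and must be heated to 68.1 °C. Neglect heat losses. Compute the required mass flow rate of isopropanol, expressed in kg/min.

ṁ_c = 403 kg/min

Heat released by hot stream: Q = 104 × 1.04 × (403 − 222) = 19577 kJ/min
Energy balance on cold side (adiabatic exchanger): Q = ṁ_c·Cp_c·(T_c,out − T_c,in)
ṁ_c = 19577 / [2.60 × (68.1 − 49.4)] = 402.65 kg/min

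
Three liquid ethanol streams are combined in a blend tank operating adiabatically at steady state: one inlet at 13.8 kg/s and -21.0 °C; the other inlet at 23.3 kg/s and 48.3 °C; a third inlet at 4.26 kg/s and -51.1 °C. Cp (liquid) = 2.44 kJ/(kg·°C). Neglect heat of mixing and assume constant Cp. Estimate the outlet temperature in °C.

T_out = 14.9 °C

Energy balance with Q = 0: Σ ṁᵢCp,ᵢ(T_out − Tᵢ) = 0
Σ ṁᵢCp,ᵢTᵢ = 13.8×2.44×-21.0 + 23.3×2.44×48.3 + 4.26×2.44×-51.1 = 1507.7
Σ ṁᵢCp,ᵢ = 13.8×2.44 + 23.3×2.44 + 4.26×2.44 = 100.92
T_out = 1507.7 / 100.92 = 14.94 °C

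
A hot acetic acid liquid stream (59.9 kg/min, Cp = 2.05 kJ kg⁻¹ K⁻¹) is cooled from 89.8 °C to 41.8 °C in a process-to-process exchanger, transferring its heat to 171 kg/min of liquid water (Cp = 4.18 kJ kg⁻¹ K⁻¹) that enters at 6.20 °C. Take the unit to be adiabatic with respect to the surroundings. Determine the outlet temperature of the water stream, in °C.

T_c,out = 14.4 °C

Heat released by hot stream: Q = 59.9 × 2.05 × (89.8 − 41.8) = 5894.2 kJ/min
Energy balance on cold side (adiabatic exchanger): Q = ṁ_c·Cp_c·(T_c,out − T_c,in)
T_c,out = 6.20 + 5894.2/(171 × 4.18) = 14.446 °C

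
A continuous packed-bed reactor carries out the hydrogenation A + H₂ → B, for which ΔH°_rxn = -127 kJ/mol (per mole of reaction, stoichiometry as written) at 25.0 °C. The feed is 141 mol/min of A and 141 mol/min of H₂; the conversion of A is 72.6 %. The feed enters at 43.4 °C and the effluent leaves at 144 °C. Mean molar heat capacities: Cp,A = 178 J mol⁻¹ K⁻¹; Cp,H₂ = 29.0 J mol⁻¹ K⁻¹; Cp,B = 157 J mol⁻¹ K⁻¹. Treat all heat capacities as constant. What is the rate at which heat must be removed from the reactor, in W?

Extent of reaction ξ = 0.726 × 141 = 102.37 mol/min
Reaction term: ξ·ΔH°_rxn = 102.37 × -127 = -13000 kJ/min
Sensible, feed 43.4→25 °C: -537.04 kJ/min
Outlet flows (mol/min): A 38.634, H₂ 38.634, B 102.37
Sensible, products 25→144 °C: 2864.2 kJ/min
Q = ΔH = -10673 kJ/min = -177.89 kW
Heat removed = 177890 W

Q_out = 178000 W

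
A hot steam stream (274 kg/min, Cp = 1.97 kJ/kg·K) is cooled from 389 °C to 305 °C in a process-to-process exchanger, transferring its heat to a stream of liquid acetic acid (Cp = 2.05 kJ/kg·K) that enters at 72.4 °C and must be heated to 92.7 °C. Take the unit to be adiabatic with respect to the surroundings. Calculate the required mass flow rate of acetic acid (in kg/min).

Heat released by hot stream: Q = 274 × 1.97 × (389 − 305) = 45342 kJ/min
Energy balance on cold side (adiabatic exchanger): Q = ṁ_c·Cp_c·(T_c,out − T_c,in)
ṁ_c = 45342 / [2.05 × (92.7 − 72.4)] = 1089.5 kg/min

ṁ_c = 1090 kg/min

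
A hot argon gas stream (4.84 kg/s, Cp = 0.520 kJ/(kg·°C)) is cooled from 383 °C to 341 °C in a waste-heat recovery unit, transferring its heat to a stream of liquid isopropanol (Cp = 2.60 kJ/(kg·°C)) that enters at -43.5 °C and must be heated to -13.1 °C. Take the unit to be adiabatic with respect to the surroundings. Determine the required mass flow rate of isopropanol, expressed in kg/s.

ṁ_c = 1.34 kg/s

Heat released by hot stream: Q = 4.84 × 0.520 × (383 − 341) = 105.71 kJ/s
Energy balance on cold side (adiabatic exchanger): Q = ṁ_c·Cp_c·(T_c,out − T_c,in)
ṁ_c = 105.71 / [2.60 × (-13.1 − -43.5)] = 1.3374 kg/s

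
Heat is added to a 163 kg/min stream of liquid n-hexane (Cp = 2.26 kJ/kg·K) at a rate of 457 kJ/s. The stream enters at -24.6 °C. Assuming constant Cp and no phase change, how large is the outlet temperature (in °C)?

T_out = 49.8 °C

Q = 457 kJ/s = 27420 kJ/min
ΔT = Q/(ṁ·Cp) = 27420/(163×2.26) = 74.434 K
T_out = -24.6 + 74.434 = 49.834 °C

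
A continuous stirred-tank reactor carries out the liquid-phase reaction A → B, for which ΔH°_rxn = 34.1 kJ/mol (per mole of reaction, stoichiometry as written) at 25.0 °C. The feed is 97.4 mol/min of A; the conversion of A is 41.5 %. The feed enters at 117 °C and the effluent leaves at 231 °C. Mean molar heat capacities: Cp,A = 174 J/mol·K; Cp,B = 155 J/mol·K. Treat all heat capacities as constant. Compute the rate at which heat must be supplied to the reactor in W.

Extent of reaction ξ = 0.415 × 97.4 = 40.421 mol/min
Reaction term: ξ·ΔH°_rxn = 40.421 × 34.1 = 1378.4 kJ/min
Sensible, feed 117→25 °C: -1559.2 kJ/min
Outlet flows (mol/min): A 56.979, B 40.421
Sensible, products 25→231 °C: 3333 kJ/min
Q = ΔH = 3152.2 kJ/min = 52.536 kW
Heat supplied = 52536 W

Q_in = 52500 W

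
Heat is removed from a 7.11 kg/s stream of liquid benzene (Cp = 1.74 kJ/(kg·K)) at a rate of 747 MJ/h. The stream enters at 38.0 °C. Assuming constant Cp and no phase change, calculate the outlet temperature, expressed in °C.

T_out = 21.2 °C

Q = 747 MJ/h = 207.5 kJ/s
ΔT = Q/(ṁ·Cp) = 207.5/(7.11×1.74) = 16.773 K
T_out = 38.0 − 16.773 = 21.227 °C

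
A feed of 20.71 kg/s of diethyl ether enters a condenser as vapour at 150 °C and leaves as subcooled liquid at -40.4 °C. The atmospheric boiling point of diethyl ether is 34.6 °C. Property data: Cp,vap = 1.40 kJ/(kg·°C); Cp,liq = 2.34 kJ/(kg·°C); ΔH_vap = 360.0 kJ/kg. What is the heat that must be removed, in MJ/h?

Q_c = 52000 MJ/h

vapour 150→34.6 °C: -161.56 kJ/kg
condensation at 34.6 °C: -360 kJ/kg
liquid 34.6→-40.4 °C: -175.5 kJ/kg
Δh = -161.56 + -360 + -175.5 = -697.06 kJ/kg
Q = ṁ·Δh = 20.71 kg/s × -697.06 kJ/kg = -14436 kJ/s
|Q| = 14436 kW = 51970 MJ/h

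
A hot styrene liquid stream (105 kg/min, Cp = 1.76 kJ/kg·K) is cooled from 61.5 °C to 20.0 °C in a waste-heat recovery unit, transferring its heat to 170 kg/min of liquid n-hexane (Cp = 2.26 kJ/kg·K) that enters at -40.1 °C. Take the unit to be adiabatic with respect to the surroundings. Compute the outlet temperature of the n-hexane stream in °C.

T_c,out = -20.1 °C

Heat released by hot stream: Q = 105 × 1.76 × (61.5 − 20.0) = 7669.2 kJ/min
Energy balance on cold side (adiabatic exchanger): Q = ṁ_c·Cp_c·(T_c,out − T_c,in)
T_c,out = -40.1 + 7669.2/(170 × 2.26) = -20.139 °C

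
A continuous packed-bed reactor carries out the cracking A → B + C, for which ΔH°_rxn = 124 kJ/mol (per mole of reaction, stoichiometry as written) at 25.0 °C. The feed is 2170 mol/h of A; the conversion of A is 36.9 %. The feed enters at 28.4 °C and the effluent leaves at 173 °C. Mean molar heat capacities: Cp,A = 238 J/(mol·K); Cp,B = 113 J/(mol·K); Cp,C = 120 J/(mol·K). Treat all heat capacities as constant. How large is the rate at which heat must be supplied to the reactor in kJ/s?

Extent of reaction ξ = 0.369 × 2170 = 800.73 mol/h
Reaction term: ξ·ΔH°_rxn = 800.73 × 124 = 99291 kJ/h
Sensible, feed 28.4→25 °C: -1756 kJ/h
Outlet flows (mol/h): A 1369.3, B 800.73, C 800.73
Sensible, products 25→173 °C: 75844 kJ/h
Q = ΔH = 173380 kJ/h = 48.161 kW
Heat supplied = 48.161 kJ/s

Q_in = 48.2 kJ/s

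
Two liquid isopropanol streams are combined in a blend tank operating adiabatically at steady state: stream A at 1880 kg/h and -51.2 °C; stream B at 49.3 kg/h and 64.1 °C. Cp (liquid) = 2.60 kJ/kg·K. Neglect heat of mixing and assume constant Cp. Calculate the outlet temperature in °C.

Adiabatic, steady state ⇒ Σ ṁᵢCp,ᵢ(T_out − Tᵢ) = 0
Σ ṁᵢCp,ᵢTᵢ = 1880×2.60×-51.2 + 49.3×2.60×64.1 = -242050
Σ ṁᵢCp,ᵢ = 1880×2.60 + 49.3×2.60 = 5016.2
T_out = -242050 / 5016.2 = -48.254 °C

T_out = -48.3 °C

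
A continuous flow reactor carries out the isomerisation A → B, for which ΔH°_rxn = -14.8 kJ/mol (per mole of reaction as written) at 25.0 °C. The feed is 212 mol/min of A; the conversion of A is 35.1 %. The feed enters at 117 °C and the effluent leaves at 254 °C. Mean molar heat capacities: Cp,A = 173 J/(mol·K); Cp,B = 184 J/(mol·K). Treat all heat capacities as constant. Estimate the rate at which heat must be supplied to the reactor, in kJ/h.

Extent of reaction ξ = 0.351 × 212 = 74.412 mol/min
Reaction term: ξ·ΔH°_rxn = 74.412 × -14.8 = -1101.3 kJ/min
Sensible, feed 117→25 °C: -3374.2 kJ/min
Outlet flows (mol/min): A 137.59, B 74.412
Sensible, products 25→254 °C: 8586.2 kJ/min
Q = ΔH = 4110.8 kJ/min = 68.513 kW
Heat supplied = 246650 kJ/h

Q_in = 247000 kJ/h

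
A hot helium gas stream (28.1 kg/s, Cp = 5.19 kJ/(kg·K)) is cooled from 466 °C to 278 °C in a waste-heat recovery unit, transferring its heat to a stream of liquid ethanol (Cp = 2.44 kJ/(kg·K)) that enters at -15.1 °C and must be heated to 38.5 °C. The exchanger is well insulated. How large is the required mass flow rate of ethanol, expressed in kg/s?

ṁ_c = 210 kg/s

Heat released by hot stream: Q = 28.1 × 5.19 × (466 − 278) = 27418 kJ/s
Energy balance on cold side (adiabatic exchanger): Q = ṁ_c·Cp_c·(T_c,out − T_c,in)
ṁ_c = 27418 / [2.44 × (38.5 − -15.1)] = 209.64 kg/s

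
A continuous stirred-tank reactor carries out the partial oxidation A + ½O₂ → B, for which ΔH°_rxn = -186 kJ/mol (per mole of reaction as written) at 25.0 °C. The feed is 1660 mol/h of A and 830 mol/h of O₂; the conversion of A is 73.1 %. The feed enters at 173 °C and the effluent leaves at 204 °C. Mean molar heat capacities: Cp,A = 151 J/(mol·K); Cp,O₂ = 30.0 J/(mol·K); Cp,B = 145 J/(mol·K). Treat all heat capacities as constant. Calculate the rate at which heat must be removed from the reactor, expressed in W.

Q_out = 61600 W

Extent of reaction ξ = 0.731 × 1660 = 1213.5 mol/h
Reaction term: ξ·ΔH°_rxn = 1213.5 × -186 = -225700 kJ/h
Sensible, feed 173→25 °C: -40783 kJ/h
Outlet flows (mol/h): A 446.54, O₂ 223.27, B 1213.5
Sensible, products 25→204 °C: 44764 kJ/h
Q = ΔH = -221720 kJ/h = -61.59 kW
Heat removed = 61590 W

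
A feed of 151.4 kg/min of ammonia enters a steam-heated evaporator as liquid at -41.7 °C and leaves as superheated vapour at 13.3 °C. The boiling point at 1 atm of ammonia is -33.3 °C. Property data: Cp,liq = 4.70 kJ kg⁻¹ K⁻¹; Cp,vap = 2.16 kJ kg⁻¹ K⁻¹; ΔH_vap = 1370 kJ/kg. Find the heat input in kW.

Q = 3810 kW

liquid -41.7→-33.3 °C: 39.48 kJ/kg
vaporisation at -33.3 °C: 1370 kJ/kg
vapour -33.3→13.3 °C: 100.66 kJ/kg
Δh = 39.48 + 1370 + 100.66 = 1510.1 kJ/kg
Q = ṁ·Δh = 151.4 kg/min × 1510.1 kJ/kg = 228630 kJ/min
|Q| = 3810.6 kW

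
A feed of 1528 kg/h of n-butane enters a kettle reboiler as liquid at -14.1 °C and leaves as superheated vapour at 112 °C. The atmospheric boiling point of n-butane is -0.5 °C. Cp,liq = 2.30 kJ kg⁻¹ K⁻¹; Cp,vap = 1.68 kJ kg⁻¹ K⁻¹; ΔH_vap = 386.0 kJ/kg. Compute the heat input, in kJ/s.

Q = 257 kJ/s

liquid -14.1→-0.5 °C: 31.28 kJ/kg
vaporisation at -0.5 °C: 386 kJ/kg
vapour -0.5→112 °C: 189 kJ/kg
Δh = 31.28 + 386 + 189 = 606.28 kJ/kg
Q = ṁ·Δh = 1528 kg/h × 606.28 kJ/kg = 926400 kJ/h
|Q| = 257.33 kW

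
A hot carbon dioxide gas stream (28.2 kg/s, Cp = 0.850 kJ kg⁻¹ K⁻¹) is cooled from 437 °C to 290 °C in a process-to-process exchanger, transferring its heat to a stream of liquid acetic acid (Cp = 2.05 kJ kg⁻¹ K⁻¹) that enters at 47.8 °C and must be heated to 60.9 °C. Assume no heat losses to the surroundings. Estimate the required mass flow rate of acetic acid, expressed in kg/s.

ṁ_c = 131 kg/s

Heat released by hot stream: Q = 28.2 × 0.850 × (437 − 290) = 3523.6 kJ/s
Energy balance on cold side (adiabatic exchanger): Q = ṁ_c·Cp_c·(T_c,out − T_c,in)
ṁ_c = 3523.6 / [2.05 × (60.9 − 47.8)] = 131.21 kg/s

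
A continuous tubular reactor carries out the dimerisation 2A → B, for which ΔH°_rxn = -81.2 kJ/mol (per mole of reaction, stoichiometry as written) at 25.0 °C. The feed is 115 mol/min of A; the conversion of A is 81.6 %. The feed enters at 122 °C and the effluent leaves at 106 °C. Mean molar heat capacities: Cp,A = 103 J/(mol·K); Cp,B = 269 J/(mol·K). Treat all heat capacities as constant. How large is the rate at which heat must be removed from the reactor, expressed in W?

Extent of reaction ξ = 0.816 × 115 / 2 = 46.92 mol/min
Reaction term: ξ·ΔH°_rxn = 46.92 × -81.2 = -3809.9 kJ/min
Sensible, feed 122→25 °C: -1149 kJ/min
Outlet flows (mol/min): A 21.16, B 46.92
Sensible, products 25→106 °C: 1198.9 kJ/min
Q = ΔH = -3760 kJ/min = -62.667 kW
Heat removed = 62667 W

Q_out = 62700 W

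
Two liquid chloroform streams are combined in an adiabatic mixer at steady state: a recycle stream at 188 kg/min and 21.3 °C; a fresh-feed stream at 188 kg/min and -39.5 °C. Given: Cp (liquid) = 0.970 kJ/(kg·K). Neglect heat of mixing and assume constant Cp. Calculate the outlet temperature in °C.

Energy balance with Q = 0: Σ ṁᵢCp,ᵢ(T_out − Tᵢ) = 0
Σ ṁᵢCp,ᵢTᵢ = 188×0.970×21.3 + 188×0.970×-39.5 = -3319
Σ ṁᵢCp,ᵢ = 188×0.970 + 188×0.970 = 364.72
T_out = -3319 / 364.72 = -9.1 °C

T_out = -9.10 °C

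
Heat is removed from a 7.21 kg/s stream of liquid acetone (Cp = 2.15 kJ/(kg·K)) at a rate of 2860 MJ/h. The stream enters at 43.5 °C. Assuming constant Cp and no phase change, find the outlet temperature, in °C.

Q = 2860 MJ/h = 794.44 kJ/s
ΔT = Q/(ṁ·Cp) = 794.44/(7.21×2.15) = 51.25 K
T_out = 43.5 − 51.25 = -7.7495 °C

T_out = -7.75 °C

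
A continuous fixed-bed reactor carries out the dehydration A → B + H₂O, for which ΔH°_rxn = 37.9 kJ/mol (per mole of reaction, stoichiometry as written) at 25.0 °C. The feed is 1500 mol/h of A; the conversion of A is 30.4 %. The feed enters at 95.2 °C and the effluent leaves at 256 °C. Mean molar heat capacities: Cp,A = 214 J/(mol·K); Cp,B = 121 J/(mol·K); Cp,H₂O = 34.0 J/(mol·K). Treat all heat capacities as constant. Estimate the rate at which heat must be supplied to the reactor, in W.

Extent of reaction ξ = 0.304 × 1500 = 456 mol/h
Reaction term: ξ·ΔH°_rxn = 456 × 37.9 = 17282 kJ/h
Sensible, feed 95.2→25 °C: -22534 kJ/h
Outlet flows (mol/h): A 1044, B 456, H₂O 456
Sensible, products 25→256 °C: 67936 kJ/h
Q = ΔH = 62684 kJ/h = 17.412 kW
Heat supplied = 17412 W

Q_in = 17400 W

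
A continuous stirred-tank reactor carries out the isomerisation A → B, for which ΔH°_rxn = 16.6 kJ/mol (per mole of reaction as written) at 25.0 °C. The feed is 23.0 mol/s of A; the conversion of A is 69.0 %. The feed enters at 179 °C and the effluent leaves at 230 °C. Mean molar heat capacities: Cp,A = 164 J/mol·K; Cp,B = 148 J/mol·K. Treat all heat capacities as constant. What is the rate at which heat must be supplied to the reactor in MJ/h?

Q_in = 1450 MJ/h

Extent of reaction ξ = 0.690 × 23.0 = 15.87 mol/s
Reaction term: ξ·ΔH°_rxn = 15.87 × 16.6 = 263.44 kJ/s
Sensible, feed 179→25 °C: -580.89 kJ/s
Outlet flows (mol/s): A 7.13, B 15.87
Sensible, products 25→230 °C: 721.21 kJ/s
Q = ΔH = 403.76 kJ/s = 403.76 kW
Heat supplied = 1453.5 MJ/h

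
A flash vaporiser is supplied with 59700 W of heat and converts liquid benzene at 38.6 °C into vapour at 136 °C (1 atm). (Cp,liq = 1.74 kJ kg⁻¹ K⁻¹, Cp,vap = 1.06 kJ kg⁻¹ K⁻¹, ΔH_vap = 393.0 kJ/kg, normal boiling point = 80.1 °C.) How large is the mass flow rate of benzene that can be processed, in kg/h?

ṁ = 410 kg/h

Δh = 1.74×(80.1−38.6) + 393.0 + 1.06×(136−80.1) = 524.46 kJ/kg
Q = 59700 W = 59.7 kJ/s = 214920 kJ/h
ṁ = Q/Δh = 214920 / 524.46 = 409.79 kg/h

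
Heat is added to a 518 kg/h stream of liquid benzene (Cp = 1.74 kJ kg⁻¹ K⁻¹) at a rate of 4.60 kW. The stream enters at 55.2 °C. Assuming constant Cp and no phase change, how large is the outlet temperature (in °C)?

T_out = 73.6 °C

Q = 4.60 kW = 16560 kJ/h
ΔT = Q/(ṁ·Cp) = 16560/(518×1.74) = 18.373 K
T_out = 55.2 + 18.373 = 73.573 °C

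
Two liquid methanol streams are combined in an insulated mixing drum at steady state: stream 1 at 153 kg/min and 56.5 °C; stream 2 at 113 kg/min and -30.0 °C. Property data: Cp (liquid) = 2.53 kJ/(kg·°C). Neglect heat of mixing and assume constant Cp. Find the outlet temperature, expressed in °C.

Energy balance with Q = 0: Σ ṁᵢCp,ᵢ(T_out − Tᵢ) = 0
Σ ṁᵢCp,ᵢTᵢ = 153×2.53×56.5 + 113×2.53×-30.0 = 13294
Σ ṁᵢCp,ᵢ = 153×2.53 + 113×2.53 = 672.98
T_out = 13294 / 672.98 = 19.754 °C

T_out = 19.8 °C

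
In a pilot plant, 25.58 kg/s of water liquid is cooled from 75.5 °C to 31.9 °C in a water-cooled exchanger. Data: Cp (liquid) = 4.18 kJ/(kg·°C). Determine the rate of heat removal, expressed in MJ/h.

Q = ṁ·Cp·ΔT = 25.58 × 4.18 × (31.9 − 75.5) = -4661.9 kJ/s
Cooling duty = 16783 MJ/h

Q_c = 16800 MJ/h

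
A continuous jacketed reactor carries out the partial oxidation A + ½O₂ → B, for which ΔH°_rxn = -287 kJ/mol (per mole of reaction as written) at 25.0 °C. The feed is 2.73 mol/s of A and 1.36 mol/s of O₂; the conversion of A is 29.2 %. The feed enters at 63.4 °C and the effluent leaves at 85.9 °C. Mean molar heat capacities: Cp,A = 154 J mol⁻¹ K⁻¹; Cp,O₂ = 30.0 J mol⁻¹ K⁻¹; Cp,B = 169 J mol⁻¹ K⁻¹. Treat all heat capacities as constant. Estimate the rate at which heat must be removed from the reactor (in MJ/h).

Extent of reaction ξ = 0.292 × 2.73 = 0.79716 mol/s
Reaction term: ξ·ΔH°_rxn = 0.79716 × -287 = -228.78 kJ/s
Sensible, feed 63.4→25 °C: -17.711 kJ/s
Outlet flows (mol/s): A 1.9328, O₂ 0.96142, B 0.79716
Sensible, products 25→85.9 °C: 28.088 kJ/s
Q = ΔH = -218.41 kJ/s = -218.41 kW
Heat removed = 786.27 MJ/h

Q_out = 786 MJ/h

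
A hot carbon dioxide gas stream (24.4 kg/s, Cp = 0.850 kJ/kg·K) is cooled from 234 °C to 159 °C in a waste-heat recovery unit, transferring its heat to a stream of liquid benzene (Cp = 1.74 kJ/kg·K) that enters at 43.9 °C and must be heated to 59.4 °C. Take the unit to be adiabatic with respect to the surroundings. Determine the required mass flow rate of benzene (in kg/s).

Heat released by hot stream: Q = 24.4 × 0.850 × (234 − 159) = 1555.5 kJ/s
Energy balance on cold side (adiabatic exchanger): Q = ṁ_c·Cp_c·(T_c,out − T_c,in)
ṁ_c = 1555.5 / [1.74 × (59.4 − 43.9)] = 57.675 kg/s

ṁ_c = 57.7 kg/s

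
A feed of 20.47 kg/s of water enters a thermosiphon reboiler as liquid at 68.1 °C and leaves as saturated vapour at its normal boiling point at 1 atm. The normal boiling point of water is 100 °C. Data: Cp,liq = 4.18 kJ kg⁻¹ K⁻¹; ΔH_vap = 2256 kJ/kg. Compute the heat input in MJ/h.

Q = 176000 MJ/h

liquid 68.1→100 °C: 133.34 kJ/kg
vaporisation at 100 °C: 2256 kJ/kg
Δh = 133.34 + 2256 = 2389.3 kJ/kg
Q = ṁ·Δh = 20.47 kg/s × 2389.3 kJ/kg = 48910 kJ/s
|Q| = 48910 kW = 176080 MJ/h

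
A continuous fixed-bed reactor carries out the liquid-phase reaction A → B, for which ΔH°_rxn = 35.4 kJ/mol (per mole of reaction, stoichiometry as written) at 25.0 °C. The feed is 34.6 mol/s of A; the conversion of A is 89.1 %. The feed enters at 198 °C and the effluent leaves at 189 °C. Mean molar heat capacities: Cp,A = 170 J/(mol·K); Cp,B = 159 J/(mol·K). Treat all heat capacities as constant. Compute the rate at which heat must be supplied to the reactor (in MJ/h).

Q_in = 3540 MJ/h

Extent of reaction ξ = 0.891 × 34.6 = 30.829 mol/s
Reaction term: ξ·ΔH°_rxn = 30.829 × 35.4 = 1091.3 kJ/s
Sensible, feed 198→25 °C: -1017.6 kJ/s
Outlet flows (mol/s): A 3.7714, B 30.829
Sensible, products 25→189 °C: 909.03 kJ/s
Q = ΔH = 982.78 kJ/s = 982.78 kW
Heat supplied = 3538 MJ/h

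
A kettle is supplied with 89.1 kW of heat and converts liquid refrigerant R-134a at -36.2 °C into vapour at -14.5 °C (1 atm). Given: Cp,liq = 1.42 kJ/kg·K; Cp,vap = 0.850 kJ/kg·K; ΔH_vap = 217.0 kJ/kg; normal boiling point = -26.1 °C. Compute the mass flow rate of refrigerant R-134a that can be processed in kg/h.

Δh = 1.42×(-26.1−-36.2) + 217.0 + 0.850×(-14.5−-26.1) = 241.2 kJ/kg
Q = 89.1 kW = 89.1 kJ/s = 320760 kJ/h
ṁ = Q/Δh = 320760 / 241.2 = 1329.8 kg/h

ṁ = 1330 kg/h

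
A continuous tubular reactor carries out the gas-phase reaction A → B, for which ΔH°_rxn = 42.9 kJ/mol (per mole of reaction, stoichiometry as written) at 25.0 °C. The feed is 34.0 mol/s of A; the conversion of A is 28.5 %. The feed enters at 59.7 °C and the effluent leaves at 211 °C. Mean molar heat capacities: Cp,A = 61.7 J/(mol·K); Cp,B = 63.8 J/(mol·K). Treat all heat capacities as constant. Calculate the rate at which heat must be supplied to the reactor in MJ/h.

Q_in = 2650 MJ/h

Extent of reaction ξ = 0.285 × 34.0 = 9.69 mol/s
Reaction term: ξ·ΔH°_rxn = 9.69 × 42.9 = 415.7 kJ/s
Sensible, feed 59.7→25 °C: -72.794 kJ/s
Outlet flows (mol/s): A 24.31, B 9.69
Sensible, products 25→211 °C: 393.98 kJ/s
Q = ΔH = 736.88 kJ/s = 736.88 kW
Heat supplied = 2652.8 MJ/h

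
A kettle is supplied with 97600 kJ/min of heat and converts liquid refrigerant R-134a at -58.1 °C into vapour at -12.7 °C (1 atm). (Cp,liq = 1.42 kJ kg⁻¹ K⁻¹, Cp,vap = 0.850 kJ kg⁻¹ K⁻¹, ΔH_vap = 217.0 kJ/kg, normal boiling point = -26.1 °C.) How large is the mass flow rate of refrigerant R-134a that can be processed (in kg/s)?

ṁ = 5.94 kg/s

Δh = 1.42×(-26.1−-58.1) + 217.0 + 0.850×(-12.7−-26.1) = 273.83 kJ/kg
Q = 97600 kJ/min = 1626.7 kJ/s = 1626.7 kJ/s
ṁ = Q/Δh = 1626.7 / 273.83 = 5.9404 kg/s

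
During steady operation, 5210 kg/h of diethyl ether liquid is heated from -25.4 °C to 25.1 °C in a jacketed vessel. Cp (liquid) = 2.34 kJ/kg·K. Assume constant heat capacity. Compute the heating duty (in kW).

Q = 171 kW

Q = ṁ·Cp·ΔT = 5210 × 2.34 × (25.1 − -25.4) = 615670 kJ/h
Converting: 615670 / 3600 s = 171.02 kW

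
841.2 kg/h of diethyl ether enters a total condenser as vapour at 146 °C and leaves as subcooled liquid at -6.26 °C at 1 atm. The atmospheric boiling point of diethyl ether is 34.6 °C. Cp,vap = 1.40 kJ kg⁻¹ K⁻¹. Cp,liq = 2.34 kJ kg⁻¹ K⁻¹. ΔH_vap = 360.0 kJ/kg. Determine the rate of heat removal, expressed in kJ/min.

Q_c = 8570 kJ/min

vapour 146→34.6 °C: -155.96 kJ/kg
condensation at 34.6 °C: -360 kJ/kg
liquid 34.6→-6.26 °C: -95.612 kJ/kg
Δh = -155.96 + -360 + -95.612 = -611.57 kJ/kg
Q = ṁ·Δh = 841.2 kg/h × -611.57 kJ/kg = -514450 kJ/h
|Q| = 142.9 kW = 8574.2 kJ/min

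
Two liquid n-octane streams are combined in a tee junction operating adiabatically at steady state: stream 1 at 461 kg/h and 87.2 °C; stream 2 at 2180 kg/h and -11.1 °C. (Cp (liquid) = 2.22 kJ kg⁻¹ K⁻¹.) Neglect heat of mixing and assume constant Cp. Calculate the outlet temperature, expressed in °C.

Adiabatic, steady state ⇒ Σ ṁᵢCp,ᵢ(T_out − Tᵢ) = 0
T_out = Σ ṁᵢCp,ᵢTᵢ / Σ ṁᵢCp,ᵢ
      = 35523 / 5863 = 6.0588 °C

T_out = 6.06 °C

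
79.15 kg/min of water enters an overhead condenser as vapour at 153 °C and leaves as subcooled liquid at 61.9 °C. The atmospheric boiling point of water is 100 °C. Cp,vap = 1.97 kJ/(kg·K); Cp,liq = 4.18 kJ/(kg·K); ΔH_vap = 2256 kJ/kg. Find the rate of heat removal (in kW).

Q_c = 3320 kW

vapour 153→100 °C: -104.41 kJ/kg
condensation at 100 °C: -2256 kJ/kg
liquid 100→61.9 °C: -159.26 kJ/kg
Δh = -104.41 + -2256 + -159.26 = -2519.7 kJ/kg
Q = ṁ·Δh = 79.15 kg/min × -2519.7 kJ/kg = -199430 kJ/min
|Q| = 3323.9 kW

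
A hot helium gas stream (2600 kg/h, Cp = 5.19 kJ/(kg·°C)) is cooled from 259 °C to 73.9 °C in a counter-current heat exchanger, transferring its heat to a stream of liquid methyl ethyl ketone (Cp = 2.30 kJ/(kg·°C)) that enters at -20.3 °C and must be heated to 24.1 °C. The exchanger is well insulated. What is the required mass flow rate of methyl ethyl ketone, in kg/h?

ṁ_c = 24500 kg/h

Heat released by hot stream: Q = 2600 × 5.19 × (259 − 73.9) = 2.4977e+06 kJ/h
Energy balance on cold side (adiabatic exchanger): Q = ṁ_c·Cp_c·(T_c,out − T_c,in)
ṁ_c = 2.4977e+06 / [2.30 × (24.1 − -20.3)] = 24459 kg/h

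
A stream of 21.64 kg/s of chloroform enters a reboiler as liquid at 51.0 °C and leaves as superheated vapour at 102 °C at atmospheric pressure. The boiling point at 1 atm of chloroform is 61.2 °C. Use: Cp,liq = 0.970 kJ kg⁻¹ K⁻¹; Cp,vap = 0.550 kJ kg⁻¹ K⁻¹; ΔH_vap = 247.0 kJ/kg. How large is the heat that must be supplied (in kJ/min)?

Q = 363000 kJ/min

liquid 51.0→61.2 °C: 9.894 kJ/kg
vaporisation at 61.2 °C: 247 kJ/kg
vapour 61.2→102 °C: 22.44 kJ/kg
Δh = 9.894 + 247 + 22.44 = 279.33 kJ/kg
Q = ṁ·Δh = 21.64 kg/s × 279.33 kJ/kg = 6044.8 kJ/s
|Q| = 6044.8 kW = 362690 kJ/min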